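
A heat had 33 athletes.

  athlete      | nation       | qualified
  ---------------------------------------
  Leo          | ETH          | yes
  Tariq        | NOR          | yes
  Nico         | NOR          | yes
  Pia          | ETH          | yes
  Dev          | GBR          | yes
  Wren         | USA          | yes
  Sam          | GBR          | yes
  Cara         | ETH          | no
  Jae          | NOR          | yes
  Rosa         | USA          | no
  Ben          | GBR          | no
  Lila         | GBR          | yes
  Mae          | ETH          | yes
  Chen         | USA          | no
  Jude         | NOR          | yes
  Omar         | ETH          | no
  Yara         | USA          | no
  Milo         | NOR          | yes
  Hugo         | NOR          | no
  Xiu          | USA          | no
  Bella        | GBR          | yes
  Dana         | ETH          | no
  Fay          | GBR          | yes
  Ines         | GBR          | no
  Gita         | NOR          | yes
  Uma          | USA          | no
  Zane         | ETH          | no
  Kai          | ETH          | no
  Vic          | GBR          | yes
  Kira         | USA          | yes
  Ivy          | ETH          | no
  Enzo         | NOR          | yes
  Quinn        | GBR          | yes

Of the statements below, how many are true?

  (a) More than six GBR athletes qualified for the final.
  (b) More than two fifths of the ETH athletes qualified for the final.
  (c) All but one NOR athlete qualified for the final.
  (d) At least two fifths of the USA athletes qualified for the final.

2

(a) GBR: |A| = 9, |A ∩ B| = 7; needs |A ∩ B| > 6 — true.
(b) ETH: |A| = 9, |A ∩ B| = 3; needs |A ∩ B| / |A| > 2/5 — false.
(c) NOR: |A| = 8, |A ∩ B| = 7; needs |A ∖ B| = 1 — true.
(d) USA: |A| = 7, |A ∩ B| = 2; needs |A ∩ B| / |A| ≥ 2/5 — false.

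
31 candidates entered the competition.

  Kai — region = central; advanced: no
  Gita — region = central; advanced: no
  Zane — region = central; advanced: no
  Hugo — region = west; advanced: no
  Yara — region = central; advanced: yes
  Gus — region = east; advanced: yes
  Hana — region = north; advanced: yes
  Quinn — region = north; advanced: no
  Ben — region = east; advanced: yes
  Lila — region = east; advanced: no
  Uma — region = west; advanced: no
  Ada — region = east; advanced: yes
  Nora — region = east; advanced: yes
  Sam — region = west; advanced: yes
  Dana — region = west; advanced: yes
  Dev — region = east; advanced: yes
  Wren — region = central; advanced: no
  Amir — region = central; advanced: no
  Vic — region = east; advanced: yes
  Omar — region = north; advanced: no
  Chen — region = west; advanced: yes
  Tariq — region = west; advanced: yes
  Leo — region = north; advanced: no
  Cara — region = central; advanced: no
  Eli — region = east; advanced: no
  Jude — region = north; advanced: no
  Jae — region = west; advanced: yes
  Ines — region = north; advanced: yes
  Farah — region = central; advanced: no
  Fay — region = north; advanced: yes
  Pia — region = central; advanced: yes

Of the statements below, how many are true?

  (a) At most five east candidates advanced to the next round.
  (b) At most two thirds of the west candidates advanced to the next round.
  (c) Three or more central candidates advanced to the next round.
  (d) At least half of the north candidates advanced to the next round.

0

(a) east: |A| = 8, |A ∩ B| = 6; needs |A ∩ B| ≤ 5 — false.
(b) west: |A| = 7, |A ∩ B| = 5; needs |A ∩ B| / |A| ≤ 2/3 — false.
(c) central: |A| = 9, |A ∩ B| = 2; needs |A ∩ B| ≥ 3 — false.
(d) north: |A| = 7, |A ∩ B| = 3; needs |A ∩ B| ≥ |A ∖ B| — false.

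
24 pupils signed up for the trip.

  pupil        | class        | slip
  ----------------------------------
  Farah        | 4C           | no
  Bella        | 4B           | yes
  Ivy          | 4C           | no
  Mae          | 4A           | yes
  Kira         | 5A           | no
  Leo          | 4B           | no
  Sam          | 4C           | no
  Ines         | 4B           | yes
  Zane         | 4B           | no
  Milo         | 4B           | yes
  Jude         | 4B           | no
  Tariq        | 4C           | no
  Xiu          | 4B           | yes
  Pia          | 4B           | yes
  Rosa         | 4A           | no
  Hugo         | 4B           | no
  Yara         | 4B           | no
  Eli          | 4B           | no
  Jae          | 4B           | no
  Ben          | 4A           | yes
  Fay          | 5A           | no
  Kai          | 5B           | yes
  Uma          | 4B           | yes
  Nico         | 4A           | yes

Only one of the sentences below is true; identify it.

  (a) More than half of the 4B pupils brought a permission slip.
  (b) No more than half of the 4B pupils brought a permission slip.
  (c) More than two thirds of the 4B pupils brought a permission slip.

(b)

|A| = 13, |A ∩ B| = 6, |A ∖ B| = 7.
(a) requires |A ∩ B| > |A ∖ B|: false.
(b) requires |A ∩ B| ≤ |A ∖ B|: true.
(c) requires |A ∩ B| / |A| > 2/3: false.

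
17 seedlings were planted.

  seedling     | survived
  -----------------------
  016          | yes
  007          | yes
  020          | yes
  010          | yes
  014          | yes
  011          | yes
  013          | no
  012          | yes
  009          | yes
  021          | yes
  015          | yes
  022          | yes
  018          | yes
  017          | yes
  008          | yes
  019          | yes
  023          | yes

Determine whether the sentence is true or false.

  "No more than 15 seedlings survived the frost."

The determiner here denotes the relation: |A ∩ B| ≤ 15.
|A| = 17, |A ∩ B| = 16, |A ∖ B| = 1.
|A ∩ B| = 16, so the statement is false.

False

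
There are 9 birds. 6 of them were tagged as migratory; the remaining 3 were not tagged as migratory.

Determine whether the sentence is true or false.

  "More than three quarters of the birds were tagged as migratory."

False

Truth condition: |A ∩ B| / |A| > 3/4.
|A| = 9, |A ∩ B| = 6, |A ∖ B| = 3.
|A ∩ B|/|A| = 6/9, so the statement is false.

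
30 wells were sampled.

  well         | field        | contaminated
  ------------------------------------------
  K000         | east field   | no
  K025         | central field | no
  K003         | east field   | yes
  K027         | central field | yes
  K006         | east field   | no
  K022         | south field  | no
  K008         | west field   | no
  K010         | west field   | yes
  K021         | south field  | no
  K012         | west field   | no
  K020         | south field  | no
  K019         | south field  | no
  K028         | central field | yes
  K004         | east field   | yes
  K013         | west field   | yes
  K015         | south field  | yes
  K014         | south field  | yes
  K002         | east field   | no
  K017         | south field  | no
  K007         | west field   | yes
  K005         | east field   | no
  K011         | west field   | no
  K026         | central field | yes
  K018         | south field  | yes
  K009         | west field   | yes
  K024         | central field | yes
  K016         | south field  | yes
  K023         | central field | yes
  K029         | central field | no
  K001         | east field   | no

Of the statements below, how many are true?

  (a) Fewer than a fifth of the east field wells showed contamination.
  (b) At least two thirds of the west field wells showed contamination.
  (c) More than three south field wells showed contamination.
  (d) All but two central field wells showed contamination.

2

(a) east field: |A| = 7, |A ∩ B| = 2; needs |A ∩ B| / |A| < 1/5 — false.
(b) west field: |A| = 7, |A ∩ B| = 4; needs |A ∩ B| / |A| ≥ 2/3 — false.
(c) south field: |A| = 9, |A ∩ B| = 4; needs |A ∩ B| > 3 — true.
(d) central field: |A| = 7, |A ∩ B| = 5; needs |A ∖ B| = 2 — true.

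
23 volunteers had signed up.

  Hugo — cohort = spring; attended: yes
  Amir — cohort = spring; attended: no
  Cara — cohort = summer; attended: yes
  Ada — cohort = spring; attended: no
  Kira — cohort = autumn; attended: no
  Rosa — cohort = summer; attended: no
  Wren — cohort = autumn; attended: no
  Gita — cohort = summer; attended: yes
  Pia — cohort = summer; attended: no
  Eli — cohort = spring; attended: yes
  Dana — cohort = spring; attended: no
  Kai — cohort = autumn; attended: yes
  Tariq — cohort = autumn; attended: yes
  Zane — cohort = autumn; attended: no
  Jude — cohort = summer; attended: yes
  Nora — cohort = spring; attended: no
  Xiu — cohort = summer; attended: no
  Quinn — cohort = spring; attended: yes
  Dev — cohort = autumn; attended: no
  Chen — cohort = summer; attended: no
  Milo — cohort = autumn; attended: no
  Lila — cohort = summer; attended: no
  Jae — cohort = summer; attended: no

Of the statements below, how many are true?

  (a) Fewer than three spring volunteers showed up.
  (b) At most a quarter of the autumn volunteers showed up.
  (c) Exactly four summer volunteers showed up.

(a) spring: |A| = 7, |A ∩ B| = 3; needs |A ∩ B| < 3 — false.
(b) autumn: |A| = 7, |A ∩ B| = 2; needs |A ∩ B| / |A| ≤ 1/4 — false.
(c) summer: |A| = 9, |A ∩ B| = 3; needs |A ∩ B| = 4 — false.

0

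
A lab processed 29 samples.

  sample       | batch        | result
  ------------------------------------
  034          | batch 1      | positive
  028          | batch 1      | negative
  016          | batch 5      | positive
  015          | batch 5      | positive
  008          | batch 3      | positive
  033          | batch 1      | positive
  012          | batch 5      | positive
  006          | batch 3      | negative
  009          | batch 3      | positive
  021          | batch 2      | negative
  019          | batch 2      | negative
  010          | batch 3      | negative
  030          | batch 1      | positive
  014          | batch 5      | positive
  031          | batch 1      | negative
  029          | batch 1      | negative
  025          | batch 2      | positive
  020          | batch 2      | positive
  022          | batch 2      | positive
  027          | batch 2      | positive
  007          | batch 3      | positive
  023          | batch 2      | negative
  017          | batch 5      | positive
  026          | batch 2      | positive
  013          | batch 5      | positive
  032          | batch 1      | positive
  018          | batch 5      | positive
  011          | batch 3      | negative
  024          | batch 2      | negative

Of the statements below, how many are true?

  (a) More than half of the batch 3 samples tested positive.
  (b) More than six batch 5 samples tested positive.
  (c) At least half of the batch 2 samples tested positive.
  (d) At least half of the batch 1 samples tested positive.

3

(a) batch 3: |A| = 6, |A ∩ B| = 3; needs |A ∩ B| > |A ∖ B| — false.
(b) batch 5: |A| = 7, |A ∩ B| = 7; needs |A ∩ B| > 6 — true.
(c) batch 2: |A| = 9, |A ∩ B| = 5; needs |A ∩ B| ≥ |A ∖ B| — true.
(d) batch 1: |A| = 7, |A ∩ B| = 4; needs |A ∩ B| ≥ |A ∖ B| — true.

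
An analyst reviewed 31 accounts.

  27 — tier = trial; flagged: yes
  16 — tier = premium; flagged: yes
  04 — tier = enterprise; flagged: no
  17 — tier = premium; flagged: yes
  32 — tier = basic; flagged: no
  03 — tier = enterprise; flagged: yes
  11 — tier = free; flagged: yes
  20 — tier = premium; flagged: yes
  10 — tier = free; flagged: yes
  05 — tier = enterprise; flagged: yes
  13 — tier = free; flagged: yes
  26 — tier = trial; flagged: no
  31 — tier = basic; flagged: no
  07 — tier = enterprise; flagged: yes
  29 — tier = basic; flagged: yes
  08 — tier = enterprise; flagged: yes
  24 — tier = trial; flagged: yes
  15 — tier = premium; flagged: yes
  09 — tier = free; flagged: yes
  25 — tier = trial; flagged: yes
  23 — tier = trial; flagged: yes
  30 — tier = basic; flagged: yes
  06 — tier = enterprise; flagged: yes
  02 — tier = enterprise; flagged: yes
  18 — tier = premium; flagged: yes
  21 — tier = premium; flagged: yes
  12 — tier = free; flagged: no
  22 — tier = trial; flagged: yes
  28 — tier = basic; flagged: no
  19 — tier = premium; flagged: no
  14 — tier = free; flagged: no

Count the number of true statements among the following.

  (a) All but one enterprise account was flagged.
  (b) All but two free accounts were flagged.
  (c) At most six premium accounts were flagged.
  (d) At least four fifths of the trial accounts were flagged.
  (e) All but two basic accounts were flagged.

(a) enterprise: |A| = 7, |A ∩ B| = 6; needs |A ∖ B| = 1 — true.
(b) free: |A| = 6, |A ∩ B| = 4; needs |A ∖ B| = 2 — true.
(c) premium: |A| = 7, |A ∩ B| = 6; needs |A ∩ B| ≤ 6 — true.
(d) trial: |A| = 6, |A ∩ B| = 5; needs |A ∩ B| / |A| ≥ 4/5 — true.
(e) basic: |A| = 5, |A ∩ B| = 2; needs |A ∖ B| = 2 — false.

4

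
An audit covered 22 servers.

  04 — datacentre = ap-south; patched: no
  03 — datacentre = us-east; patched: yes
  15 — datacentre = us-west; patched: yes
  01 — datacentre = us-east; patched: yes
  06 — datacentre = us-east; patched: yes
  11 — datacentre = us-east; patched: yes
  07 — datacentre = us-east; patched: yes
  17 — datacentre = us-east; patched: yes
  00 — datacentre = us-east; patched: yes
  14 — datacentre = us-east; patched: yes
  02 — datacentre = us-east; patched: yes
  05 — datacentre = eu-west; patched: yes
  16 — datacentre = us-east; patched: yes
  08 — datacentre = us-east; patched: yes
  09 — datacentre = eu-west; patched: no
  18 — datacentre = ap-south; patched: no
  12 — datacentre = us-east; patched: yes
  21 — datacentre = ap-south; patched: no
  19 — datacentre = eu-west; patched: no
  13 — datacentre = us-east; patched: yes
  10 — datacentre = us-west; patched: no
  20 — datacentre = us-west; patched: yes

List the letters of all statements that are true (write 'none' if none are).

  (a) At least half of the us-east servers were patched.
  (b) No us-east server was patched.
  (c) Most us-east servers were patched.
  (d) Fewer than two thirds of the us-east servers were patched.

|A| = 13, |A ∩ B| = 13, |A ∖ B| = 0.
(a) |A ∩ B| ≥ |A ∖ B|: holds.
(b) A ∩ B = ∅ (|A ∩ B| = 0): fails.
(c) |A ∩ B| > |A ∖ B|: holds.
(d) |A ∩ B| / |A| < 2/3: fails.

(a), (c)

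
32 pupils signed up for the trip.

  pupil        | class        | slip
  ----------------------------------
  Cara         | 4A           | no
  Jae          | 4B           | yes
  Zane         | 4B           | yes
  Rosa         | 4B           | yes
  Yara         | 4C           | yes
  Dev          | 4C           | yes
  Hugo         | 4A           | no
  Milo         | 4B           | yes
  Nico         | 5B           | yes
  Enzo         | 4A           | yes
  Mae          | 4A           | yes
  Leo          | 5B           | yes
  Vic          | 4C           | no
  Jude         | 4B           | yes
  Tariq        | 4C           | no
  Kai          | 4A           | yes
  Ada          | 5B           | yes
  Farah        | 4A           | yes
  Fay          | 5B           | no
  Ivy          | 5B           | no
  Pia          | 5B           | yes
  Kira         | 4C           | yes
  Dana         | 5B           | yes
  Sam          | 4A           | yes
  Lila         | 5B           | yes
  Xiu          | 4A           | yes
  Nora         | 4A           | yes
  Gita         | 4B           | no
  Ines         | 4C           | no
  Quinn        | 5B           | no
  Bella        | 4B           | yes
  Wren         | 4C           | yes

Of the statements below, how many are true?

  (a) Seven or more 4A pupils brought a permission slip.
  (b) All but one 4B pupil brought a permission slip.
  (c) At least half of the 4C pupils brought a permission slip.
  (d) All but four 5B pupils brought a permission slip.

3

(a) 4A: |A| = 9, |A ∩ B| = 7; needs |A ∩ B| ≥ 7 — true.
(b) 4B: |A| = 7, |A ∩ B| = 6; needs |A ∖ B| = 1 — true.
(c) 4C: |A| = 7, |A ∩ B| = 4; needs |A ∩ B| ≥ |A ∖ B| — true.
(d) 5B: |A| = 9, |A ∩ B| = 6; needs |A ∖ B| = 4 — false.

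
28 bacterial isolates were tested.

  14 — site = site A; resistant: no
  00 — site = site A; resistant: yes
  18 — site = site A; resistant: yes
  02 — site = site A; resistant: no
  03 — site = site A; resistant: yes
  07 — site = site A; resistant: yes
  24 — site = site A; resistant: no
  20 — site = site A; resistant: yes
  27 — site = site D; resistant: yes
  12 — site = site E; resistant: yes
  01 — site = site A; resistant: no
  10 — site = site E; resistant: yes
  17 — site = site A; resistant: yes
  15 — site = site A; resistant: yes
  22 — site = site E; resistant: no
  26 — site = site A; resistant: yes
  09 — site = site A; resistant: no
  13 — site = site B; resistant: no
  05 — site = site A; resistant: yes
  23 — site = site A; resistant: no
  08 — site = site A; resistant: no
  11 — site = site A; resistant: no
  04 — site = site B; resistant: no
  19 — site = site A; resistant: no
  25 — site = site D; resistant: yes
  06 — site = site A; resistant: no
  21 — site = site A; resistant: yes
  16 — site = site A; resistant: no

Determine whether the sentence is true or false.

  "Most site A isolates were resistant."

False

The determiner here denotes the relation: |A ∩ B| > |A ∖ B|.
|A| = 21, |A ∩ B| = 10, |A ∖ B| = 11.
10 < 11, so the statement is false.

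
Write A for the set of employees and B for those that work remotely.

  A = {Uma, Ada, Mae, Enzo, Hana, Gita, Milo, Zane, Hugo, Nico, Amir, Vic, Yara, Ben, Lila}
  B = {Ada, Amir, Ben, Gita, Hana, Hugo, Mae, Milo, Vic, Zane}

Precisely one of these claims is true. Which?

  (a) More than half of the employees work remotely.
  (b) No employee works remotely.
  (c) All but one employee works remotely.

|A| = 15, |A ∩ B| = 10, |A ∖ B| = 5.
(a) requires |A ∩ B| > |A ∖ B|: true.
(b) requires A ∩ B = ∅ (|A ∩ B| = 0): false.
(c) requires |A ∖ B| = 1: false.

(a)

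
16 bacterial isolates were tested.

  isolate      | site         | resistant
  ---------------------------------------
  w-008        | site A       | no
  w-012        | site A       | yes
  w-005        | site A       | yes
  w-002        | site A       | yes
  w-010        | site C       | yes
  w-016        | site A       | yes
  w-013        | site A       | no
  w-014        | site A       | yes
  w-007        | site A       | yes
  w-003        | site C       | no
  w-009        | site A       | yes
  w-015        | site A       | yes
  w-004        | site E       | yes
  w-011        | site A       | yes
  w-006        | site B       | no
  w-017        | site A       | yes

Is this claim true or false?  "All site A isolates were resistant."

Truth condition: A ⊆ B, i.e. every element of A is in B (|A ∖ B| = 0).
A (the restrictor) = {w-008, w-012, w-005, w-002, w-016, w-013, w-014, w-007, w-009, w-015, w-011, w-017}, |A| = 12.
A ∖ B = {w-008, w-013}, so |A ∖ B| = 2.
So the statement is false.

False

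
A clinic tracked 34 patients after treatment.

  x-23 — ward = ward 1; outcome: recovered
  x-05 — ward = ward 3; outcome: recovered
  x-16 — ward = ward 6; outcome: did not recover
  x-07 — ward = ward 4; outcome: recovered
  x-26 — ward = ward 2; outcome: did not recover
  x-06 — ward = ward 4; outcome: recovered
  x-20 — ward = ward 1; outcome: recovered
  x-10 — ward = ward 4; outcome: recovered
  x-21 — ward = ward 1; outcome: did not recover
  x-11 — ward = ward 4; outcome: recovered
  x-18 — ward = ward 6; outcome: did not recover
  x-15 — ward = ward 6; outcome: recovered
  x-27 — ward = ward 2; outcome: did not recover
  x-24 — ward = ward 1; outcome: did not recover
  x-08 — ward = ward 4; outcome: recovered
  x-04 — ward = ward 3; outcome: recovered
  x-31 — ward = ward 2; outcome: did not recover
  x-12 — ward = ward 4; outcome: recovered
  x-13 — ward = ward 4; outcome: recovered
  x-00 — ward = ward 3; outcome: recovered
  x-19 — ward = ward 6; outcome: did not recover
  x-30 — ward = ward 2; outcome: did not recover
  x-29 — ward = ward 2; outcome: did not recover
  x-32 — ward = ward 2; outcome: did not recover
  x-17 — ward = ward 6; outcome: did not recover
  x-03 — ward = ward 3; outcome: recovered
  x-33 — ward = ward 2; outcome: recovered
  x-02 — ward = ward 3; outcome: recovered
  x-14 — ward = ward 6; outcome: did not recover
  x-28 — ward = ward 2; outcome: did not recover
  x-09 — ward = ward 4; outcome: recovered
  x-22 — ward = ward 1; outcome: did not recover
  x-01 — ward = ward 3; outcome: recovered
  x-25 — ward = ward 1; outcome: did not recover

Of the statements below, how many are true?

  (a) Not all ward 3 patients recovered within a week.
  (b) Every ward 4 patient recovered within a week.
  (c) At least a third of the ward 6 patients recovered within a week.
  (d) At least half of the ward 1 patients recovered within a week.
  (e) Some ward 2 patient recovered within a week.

2

(a) ward 3: |A| = 6, |A ∩ B| = 6; needs A ⊄ B (|A ∖ B| ≥ 1) — false.
(b) ward 4: |A| = 8, |A ∩ B| = 8; needs A ⊆ B, i.e. every element of A is in B (|A ∖ B| = 0) — true.
(c) ward 6: |A| = 6, |A ∩ B| = 1; needs |A ∩ B| / |A| ≥ 1/3 — false.
(d) ward 1: |A| = 6, |A ∩ B| = 2; needs |A ∩ B| ≥ |A ∖ B| — false.
(e) ward 2: |A| = 8, |A ∩ B| = 1; needs A ∩ B ≠ ∅ (|A ∩ B| ≥ 1) — true.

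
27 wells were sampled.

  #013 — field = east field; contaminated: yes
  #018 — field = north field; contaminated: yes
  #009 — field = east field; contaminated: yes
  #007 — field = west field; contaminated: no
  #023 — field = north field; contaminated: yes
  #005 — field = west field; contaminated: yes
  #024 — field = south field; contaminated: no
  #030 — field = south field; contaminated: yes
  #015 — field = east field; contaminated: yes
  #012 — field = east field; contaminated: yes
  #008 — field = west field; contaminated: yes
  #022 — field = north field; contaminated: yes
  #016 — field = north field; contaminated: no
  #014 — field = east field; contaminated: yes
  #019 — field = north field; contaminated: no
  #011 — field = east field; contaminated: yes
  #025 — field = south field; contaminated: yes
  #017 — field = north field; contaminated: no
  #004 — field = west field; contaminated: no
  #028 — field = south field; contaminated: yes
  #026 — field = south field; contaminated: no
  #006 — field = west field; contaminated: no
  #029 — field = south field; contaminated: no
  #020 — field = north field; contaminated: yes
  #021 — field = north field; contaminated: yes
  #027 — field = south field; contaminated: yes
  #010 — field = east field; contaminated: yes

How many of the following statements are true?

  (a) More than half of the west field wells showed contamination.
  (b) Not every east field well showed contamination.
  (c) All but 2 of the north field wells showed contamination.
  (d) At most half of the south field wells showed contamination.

(a) west field: |A| = 5, |A ∩ B| = 2; needs |A ∩ B| > |A ∖ B| — false.
(b) east field: |A| = 7, |A ∩ B| = 7; needs A ⊄ B (|A ∖ B| ≥ 1) — false.
(c) north field: |A| = 8, |A ∩ B| = 5; needs |A ∖ B| = 2 — false.
(d) south field: |A| = 7, |A ∩ B| = 4; needs |A ∩ B| ≤ |A ∖ B| — false.

0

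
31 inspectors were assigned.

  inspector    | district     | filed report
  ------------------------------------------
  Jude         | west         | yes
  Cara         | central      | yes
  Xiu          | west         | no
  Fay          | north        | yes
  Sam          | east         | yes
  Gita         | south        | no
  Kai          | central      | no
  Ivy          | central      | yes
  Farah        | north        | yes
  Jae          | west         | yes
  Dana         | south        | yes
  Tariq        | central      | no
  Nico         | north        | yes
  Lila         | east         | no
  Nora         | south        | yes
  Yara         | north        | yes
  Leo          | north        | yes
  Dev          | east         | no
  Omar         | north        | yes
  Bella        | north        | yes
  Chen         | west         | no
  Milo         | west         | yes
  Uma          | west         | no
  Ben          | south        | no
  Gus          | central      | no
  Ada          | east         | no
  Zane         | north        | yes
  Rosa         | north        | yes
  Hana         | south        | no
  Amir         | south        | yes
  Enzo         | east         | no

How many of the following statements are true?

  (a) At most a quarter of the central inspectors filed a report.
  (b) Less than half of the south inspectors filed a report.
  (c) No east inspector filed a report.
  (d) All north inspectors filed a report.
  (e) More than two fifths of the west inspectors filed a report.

2

(a) central: |A| = 5, |A ∩ B| = 2; needs |A ∩ B| / |A| ≤ 1/4 — false.
(b) south: |A| = 6, |A ∩ B| = 3; needs |A ∩ B| < |A ∖ B| — false.
(c) east: |A| = 5, |A ∩ B| = 1; needs A ∩ B = ∅ (|A ∩ B| = 0) — false.
(d) north: |A| = 9, |A ∩ B| = 9; needs A ⊆ B, i.e. every element of A is in B (|A ∖ B| = 0) — true.
(e) west: |A| = 6, |A ∩ B| = 3; needs |A ∩ B| / |A| > 2/5 — true.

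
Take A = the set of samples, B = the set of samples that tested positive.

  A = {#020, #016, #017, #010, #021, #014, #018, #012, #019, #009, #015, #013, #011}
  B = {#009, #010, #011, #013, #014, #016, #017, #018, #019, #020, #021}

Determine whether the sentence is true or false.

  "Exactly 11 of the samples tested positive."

Truth condition: |A ∩ B| = 11.
A (the restrictor) = {#020, #016, #017, #010, #021, #014, #018, #012, #019, #009, #015, #013, #011}, |A| = 13.
A ∩ B = {#020, #016, #017, #010, #021, #014, #018, #019, #009, #013, #011}, so |A ∩ B| = 11.
|A ∩ B| = 11, so the statement is true.

True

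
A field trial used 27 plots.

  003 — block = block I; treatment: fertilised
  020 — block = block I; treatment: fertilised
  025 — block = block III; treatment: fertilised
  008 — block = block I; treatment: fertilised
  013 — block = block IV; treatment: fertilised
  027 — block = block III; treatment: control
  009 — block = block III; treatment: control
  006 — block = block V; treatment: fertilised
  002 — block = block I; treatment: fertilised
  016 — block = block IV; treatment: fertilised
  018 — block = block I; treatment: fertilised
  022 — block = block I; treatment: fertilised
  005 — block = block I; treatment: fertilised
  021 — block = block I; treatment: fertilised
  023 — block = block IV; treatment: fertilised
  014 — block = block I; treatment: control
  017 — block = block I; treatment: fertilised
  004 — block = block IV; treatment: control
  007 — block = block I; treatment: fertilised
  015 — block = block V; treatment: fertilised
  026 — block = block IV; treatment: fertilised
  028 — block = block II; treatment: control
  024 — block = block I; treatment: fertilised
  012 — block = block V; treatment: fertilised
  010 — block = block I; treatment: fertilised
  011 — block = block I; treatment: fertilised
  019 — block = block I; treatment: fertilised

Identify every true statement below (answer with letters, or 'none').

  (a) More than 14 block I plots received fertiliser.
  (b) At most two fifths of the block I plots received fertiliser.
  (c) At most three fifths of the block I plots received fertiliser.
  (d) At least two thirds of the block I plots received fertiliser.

|A| = 15, |A ∩ B| = 14, |A ∖ B| = 1.
(a) |A ∩ B| > 14: fails.
(b) |A ∩ B| / |A| ≤ 2/5: fails.
(c) |A ∩ B| / |A| ≤ 3/5: fails.
(d) |A ∩ B| / |A| ≥ 2/3: holds.

(d)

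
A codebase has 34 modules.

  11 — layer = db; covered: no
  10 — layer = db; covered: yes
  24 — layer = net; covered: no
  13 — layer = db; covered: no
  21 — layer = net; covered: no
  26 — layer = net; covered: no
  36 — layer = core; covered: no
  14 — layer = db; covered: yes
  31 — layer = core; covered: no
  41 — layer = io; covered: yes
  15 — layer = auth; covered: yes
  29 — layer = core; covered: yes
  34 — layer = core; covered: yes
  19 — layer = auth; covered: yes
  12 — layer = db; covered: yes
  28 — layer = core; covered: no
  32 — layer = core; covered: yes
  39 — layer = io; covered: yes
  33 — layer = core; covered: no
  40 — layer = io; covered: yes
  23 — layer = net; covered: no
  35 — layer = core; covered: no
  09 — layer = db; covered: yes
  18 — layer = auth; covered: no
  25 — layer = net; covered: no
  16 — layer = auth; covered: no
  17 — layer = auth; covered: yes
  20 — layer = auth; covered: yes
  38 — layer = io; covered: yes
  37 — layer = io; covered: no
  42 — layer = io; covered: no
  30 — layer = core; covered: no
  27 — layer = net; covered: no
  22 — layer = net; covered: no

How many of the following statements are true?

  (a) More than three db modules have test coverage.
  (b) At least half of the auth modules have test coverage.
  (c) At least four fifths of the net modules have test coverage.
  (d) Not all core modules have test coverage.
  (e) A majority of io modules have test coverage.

(a) db: |A| = 6, |A ∩ B| = 4; needs |A ∩ B| > 3 — true.
(b) auth: |A| = 6, |A ∩ B| = 4; needs |A ∩ B| ≥ |A ∖ B| — true.
(c) net: |A| = 7, |A ∩ B| = 0; needs |A ∩ B| / |A| ≥ 4/5 — false.
(d) core: |A| = 9, |A ∩ B| = 3; needs A ⊄ B (|A ∖ B| ≥ 1) — true.
(e) io: |A| = 6, |A ∩ B| = 4; needs |A ∩ B| > |A ∖ B| — true.

4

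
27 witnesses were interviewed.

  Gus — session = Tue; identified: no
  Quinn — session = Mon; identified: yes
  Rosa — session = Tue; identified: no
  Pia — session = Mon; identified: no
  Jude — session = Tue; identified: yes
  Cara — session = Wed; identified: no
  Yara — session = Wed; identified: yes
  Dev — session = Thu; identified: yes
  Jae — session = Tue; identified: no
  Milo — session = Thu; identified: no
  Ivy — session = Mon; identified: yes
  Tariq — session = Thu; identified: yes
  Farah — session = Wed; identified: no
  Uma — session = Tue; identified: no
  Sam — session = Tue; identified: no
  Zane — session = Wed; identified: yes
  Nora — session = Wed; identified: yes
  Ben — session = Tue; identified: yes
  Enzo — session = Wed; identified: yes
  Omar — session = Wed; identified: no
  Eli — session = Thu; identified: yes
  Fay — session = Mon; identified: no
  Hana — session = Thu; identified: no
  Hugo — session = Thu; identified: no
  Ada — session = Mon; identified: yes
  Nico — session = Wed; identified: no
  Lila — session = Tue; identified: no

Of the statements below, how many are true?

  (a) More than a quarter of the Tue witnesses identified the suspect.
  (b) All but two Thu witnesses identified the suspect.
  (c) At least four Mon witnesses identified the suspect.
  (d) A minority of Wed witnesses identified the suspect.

0

(a) Tue: |A| = 8, |A ∩ B| = 2; needs |A ∩ B| / |A| > 1/4 — false.
(b) Thu: |A| = 6, |A ∩ B| = 3; needs |A ∖ B| = 2 — false.
(c) Mon: |A| = 5, |A ∩ B| = 3; needs |A ∩ B| ≥ 4 — false.
(d) Wed: |A| = 8, |A ∩ B| = 4; needs |A ∩ B| < |A ∖ B| — false.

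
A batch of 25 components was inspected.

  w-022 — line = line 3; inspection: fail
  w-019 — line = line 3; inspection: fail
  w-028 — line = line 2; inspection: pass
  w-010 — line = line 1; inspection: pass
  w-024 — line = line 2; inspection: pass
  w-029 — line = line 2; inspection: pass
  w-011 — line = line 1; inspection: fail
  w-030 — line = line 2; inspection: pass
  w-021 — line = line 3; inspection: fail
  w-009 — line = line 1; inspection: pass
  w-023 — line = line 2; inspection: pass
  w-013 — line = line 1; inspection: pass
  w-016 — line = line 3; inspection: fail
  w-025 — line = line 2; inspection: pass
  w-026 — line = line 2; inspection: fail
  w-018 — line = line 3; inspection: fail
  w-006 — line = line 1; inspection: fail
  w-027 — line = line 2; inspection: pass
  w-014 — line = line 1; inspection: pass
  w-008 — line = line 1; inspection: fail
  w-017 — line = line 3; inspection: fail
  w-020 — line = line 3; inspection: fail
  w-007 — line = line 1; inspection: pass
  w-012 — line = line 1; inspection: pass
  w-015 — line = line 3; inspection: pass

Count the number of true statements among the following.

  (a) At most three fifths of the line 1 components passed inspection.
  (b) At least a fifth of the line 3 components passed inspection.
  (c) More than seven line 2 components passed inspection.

(a) line 1: |A| = 9, |A ∩ B| = 6; needs |A ∩ B| / |A| ≤ 3/5 — false.
(b) line 3: |A| = 8, |A ∩ B| = 1; needs |A ∩ B| / |A| ≥ 1/5 — false.
(c) line 2: |A| = 8, |A ∩ B| = 7; needs |A ∩ B| > 7 — false.

0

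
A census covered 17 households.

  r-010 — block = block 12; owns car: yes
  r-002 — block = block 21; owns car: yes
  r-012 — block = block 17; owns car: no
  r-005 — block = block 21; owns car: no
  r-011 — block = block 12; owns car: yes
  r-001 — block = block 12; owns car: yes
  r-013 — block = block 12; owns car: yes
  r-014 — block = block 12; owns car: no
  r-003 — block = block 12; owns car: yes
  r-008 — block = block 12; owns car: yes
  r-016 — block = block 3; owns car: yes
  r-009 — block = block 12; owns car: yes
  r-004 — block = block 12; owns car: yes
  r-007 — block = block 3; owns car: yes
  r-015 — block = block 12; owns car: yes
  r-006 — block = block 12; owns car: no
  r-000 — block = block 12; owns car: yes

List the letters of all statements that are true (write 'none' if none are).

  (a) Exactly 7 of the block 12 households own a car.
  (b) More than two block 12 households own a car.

|A| = 12, |A ∩ B| = 10, |A ∖ B| = 2.
(a) |A ∩ B| = 7: fails.
(b) |A ∩ B| > 2: holds.

(b)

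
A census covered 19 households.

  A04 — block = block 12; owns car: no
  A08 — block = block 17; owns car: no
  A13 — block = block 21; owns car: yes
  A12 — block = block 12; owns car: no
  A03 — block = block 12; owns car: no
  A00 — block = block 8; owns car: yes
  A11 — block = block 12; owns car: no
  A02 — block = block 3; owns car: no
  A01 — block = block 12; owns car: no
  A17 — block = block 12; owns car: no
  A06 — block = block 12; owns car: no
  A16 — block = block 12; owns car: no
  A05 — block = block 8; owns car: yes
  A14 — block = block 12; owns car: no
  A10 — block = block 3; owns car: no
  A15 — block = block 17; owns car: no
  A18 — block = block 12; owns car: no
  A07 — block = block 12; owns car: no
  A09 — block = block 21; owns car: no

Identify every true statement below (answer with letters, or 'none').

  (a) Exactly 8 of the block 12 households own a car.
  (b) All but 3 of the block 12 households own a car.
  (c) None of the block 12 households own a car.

(c)

|A| = 11, |A ∩ B| = 0, |A ∖ B| = 11.
(a) |A ∩ B| = 8: fails.
(b) |A ∖ B| = 3: fails.
(c) A ∩ B = ∅ (|A ∩ B| = 0): holds.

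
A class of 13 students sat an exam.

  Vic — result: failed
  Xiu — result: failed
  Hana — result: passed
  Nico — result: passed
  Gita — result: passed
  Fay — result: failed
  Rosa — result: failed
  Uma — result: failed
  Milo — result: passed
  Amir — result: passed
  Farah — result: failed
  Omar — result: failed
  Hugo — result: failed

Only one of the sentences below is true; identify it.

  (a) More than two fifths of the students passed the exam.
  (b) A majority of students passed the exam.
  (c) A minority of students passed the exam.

(c)

|A| = 13, |A ∩ B| = 5, |A ∖ B| = 8.
(a) requires |A ∩ B| / |A| > 2/5: false.
(b) requires |A ∩ B| > |A ∖ B|: false.
(c) requires |A ∩ B| < |A ∖ B|: true.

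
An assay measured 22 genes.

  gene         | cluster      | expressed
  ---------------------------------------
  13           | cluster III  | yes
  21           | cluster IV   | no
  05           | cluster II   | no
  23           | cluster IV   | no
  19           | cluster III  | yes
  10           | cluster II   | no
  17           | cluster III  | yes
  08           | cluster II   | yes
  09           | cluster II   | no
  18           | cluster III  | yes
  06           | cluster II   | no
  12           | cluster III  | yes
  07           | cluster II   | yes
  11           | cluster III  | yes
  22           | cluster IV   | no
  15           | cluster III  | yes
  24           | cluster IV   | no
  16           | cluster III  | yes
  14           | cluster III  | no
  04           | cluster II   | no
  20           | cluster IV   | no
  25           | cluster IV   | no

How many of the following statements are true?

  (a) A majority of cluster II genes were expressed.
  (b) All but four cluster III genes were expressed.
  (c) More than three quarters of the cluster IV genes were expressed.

(a) cluster II: |A| = 7, |A ∩ B| = 2; needs |A ∩ B| > |A ∖ B| — false.
(b) cluster III: |A| = 9, |A ∩ B| = 8; needs |A ∖ B| = 4 — false.
(c) cluster IV: |A| = 6, |A ∩ B| = 0; needs |A ∩ B| / |A| > 3/4 — false.

0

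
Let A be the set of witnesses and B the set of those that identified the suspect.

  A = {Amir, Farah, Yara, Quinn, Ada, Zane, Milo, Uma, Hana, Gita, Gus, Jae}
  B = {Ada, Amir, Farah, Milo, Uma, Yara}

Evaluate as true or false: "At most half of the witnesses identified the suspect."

True

The determiner here denotes the relation: |A ∩ B| ≤ |A ∖ B|.
A (the restrictor) = {Amir, Farah, Yara, Quinn, Ada, Zane, Milo, Uma, Hana, Gita, Gus, Jae}, |A| = 12.
A ∩ B = {Amir, Farah, Yara, Ada, Milo, Uma}, so |A ∩ B| = 6.
A ∖ B = {Quinn, Zane, Hana, Gita, Gus, Jae}, so |A ∖ B| = 6.
6 = 6, so the statement is true.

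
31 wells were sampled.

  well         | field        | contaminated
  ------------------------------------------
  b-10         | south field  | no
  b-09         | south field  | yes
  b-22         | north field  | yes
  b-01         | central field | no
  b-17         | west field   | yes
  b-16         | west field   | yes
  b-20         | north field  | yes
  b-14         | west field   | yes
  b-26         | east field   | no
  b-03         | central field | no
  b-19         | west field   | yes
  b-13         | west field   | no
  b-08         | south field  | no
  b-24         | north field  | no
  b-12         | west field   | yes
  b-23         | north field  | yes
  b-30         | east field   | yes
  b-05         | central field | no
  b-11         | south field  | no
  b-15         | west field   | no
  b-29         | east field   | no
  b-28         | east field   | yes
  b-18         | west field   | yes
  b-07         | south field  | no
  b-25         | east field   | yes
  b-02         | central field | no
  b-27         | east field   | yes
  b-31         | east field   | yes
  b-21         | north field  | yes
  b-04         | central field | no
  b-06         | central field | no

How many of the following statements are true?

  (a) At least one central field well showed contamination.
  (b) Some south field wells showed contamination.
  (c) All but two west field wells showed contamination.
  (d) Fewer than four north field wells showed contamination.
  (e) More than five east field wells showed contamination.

(a) central field: |A| = 6, |A ∩ B| = 0; needs A ∩ B ≠ ∅ (|A ∩ B| ≥ 1) — false.
(b) south field: |A| = 5, |A ∩ B| = 1; needs A ∩ B ≠ ∅ (|A ∩ B| ≥ 1) — true.
(c) west field: |A| = 8, |A ∩ B| = 6; needs |A ∖ B| = 2 — true.
(d) north field: |A| = 5, |A ∩ B| = 4; needs |A ∩ B| < 4 — false.
(e) east field: |A| = 7, |A ∩ B| = 5; needs |A ∩ B| > 5 — false.

2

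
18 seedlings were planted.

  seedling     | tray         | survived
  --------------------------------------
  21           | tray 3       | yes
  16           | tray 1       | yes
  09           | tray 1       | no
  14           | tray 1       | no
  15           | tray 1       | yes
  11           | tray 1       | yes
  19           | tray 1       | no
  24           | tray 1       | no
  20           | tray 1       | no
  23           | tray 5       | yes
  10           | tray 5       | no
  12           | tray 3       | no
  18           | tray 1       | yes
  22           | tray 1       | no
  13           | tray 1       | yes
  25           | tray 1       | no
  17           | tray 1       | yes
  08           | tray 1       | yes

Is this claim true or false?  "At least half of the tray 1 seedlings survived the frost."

True

Truth condition: |A ∩ B| ≥ |A ∖ B|.
A (the restrictor) = {16, 09, 14, 15, 11, 19, 24, 20, 18, 22, 13, 25, 17, 08}, |A| = 14.
A ∩ B = {16, 15, 11, 18, 13, 17, 08}, so |A ∩ B| = 7.
A ∖ B = {09, 14, 19, 24, 20, 22, 25}, so |A ∖ B| = 7.
7 = 7, so the statement is true.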